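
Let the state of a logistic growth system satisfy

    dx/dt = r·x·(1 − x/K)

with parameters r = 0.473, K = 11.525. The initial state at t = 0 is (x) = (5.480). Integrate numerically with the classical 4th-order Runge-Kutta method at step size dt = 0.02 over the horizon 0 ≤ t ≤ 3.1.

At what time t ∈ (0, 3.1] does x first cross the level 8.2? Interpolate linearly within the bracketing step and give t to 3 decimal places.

t=0.000: state=(5.480)
step 1 (dt=0.02): k1=(1.360), k2=(1.360), k3=(1.360), k4=(1.360); state += dt/6·(k1+2k2+2k3+k4)
t=0.020: state=(5.507)
t=0.040: state=(5.534)
t=0.060: state=(5.562)
continuing one RK4 step at a time; state shown every 10 steps (Δt=0.2):
t=0.200: state=(5.752)
t=0.400: state=(6.025)
t=0.600: state=(6.296)
t=0.800: state=(6.565)
t=1.000: state=(6.830)
t=1.200: state=(7.091)
t=1.400: state=(7.346)
t=1.600: state=(7.595)
t=1.800: state=(7.836)
t=2.000: state=(8.069)
t=2.100: state=(8.182)
next step: t=2.120: state=(8.205) — x has crossed 8.2
linear interpolation between t=2.100 (8.18225) and t=2.120 (8.20466) → t≈2.116

t = 2.116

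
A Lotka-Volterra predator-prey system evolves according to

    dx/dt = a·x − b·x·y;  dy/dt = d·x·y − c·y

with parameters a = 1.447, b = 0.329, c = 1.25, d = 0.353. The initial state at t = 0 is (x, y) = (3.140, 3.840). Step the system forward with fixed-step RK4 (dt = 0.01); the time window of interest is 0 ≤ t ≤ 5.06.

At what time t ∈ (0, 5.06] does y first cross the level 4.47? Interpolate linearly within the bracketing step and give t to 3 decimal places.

t = 1.785

t=0.000: state=(3.140, 3.840)
step 1 (dt=0.01): k1=(0.577, -0.544), k2=(0.580, -0.539), k3=(0.580, -0.539), k4=(0.583, -0.535); state += dt/6·(k1+2k2+2k3+k4)
t=0.010: state=(3.146, 3.835)
t=0.020: state=(3.152, 3.829)
t=0.030: state=(3.158, 3.824)
continuing one RK4 step at a time; state shown every 20 steps (Δt=0.2):
t=0.200: state=(3.268, 3.749)
t=0.400: state=(3.417, 3.697)
t=0.600: state=(3.581, 3.685)
t=0.800: state=(3.750, 3.718)
t=1.000: state=(3.912, 3.795)
t=1.200: state=(4.055, 3.916)
t=1.400: state=(4.165, 4.078)
t=1.600: state=(4.227, 4.272)
t=1.780: state=(4.235, 4.464)
next step: t=1.790: state=(4.234, 4.475) — y has crossed 4.47
linear interpolation between t=1.780 (4.46446) and t=1.790 (4.47540) → t≈1.785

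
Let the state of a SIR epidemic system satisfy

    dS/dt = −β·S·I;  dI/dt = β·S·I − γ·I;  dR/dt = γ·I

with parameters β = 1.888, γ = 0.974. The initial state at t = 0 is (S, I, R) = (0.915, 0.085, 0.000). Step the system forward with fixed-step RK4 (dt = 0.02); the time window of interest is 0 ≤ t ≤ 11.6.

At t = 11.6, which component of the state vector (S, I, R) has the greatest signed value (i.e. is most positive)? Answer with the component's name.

t=0.000: state=(0.915, 0.085, 0.000)
step 1 (dt=0.02): k1=(-0.147, 0.064, 0.083), k2=(-0.148, 0.064, 0.083), k3=(-0.148, 0.064, 0.083), k4=(-0.149, 0.065, 0.084); state += dt/6·(k1+2k2+2k3+k4)
t=0.020: state=(0.912, 0.086, 0.002)
t=0.040: state=(0.909, 0.088, 0.003)
t=0.060: state=(0.906, 0.089, 0.005)
continuing one RK4 step at a time; state shown every 25 steps (Δt=0.5):
t=0.500: state=(0.831, 0.119, 0.050)
t=1.000: state=(0.731, 0.153, 0.116)
t=1.500: state=(0.624, 0.179, 0.197)
t=2.000: state=(0.524, 0.188, 0.288)
t=2.500: state=(0.439, 0.182, 0.378)
t=3.000: state=(0.373, 0.164, 0.463)
t=3.500: state=(0.323, 0.140, 0.537)
t=4.000: state=(0.286, 0.114, 0.599)
t=4.500: state=(0.260, 0.091, 0.649)
t=5.000: state=(0.241, 0.071, 0.688)
t=5.500: state=(0.227, 0.054, 0.718)
t=6.000: state=(0.217, 0.041, 0.742)
t=6.500: state=(0.210, 0.031, 0.759)
t=7.000: state=(0.205, 0.023, 0.772)
t=7.500: state=(0.201, 0.017, 0.782)
t=8.000: state=(0.198, 0.013, 0.789)
t=8.500: state=(0.196, 0.009, 0.794)
t=9.000: state=(0.195, 0.007, 0.798)
t=9.500: state=(0.194, 0.005, 0.801)
t=10.000: state=(0.193, 0.004, 0.803)
t=10.500: state=(0.192, 0.003, 0.805)
t=11.000: state=(0.192, 0.002, 0.806)
t=11.500: state=(0.191, 0.002, 0.807)
t=11.600: state=(0.191, 0.001, 0.807)
compare at T: S=0.191, I=0.001, R=0.807

largest component: R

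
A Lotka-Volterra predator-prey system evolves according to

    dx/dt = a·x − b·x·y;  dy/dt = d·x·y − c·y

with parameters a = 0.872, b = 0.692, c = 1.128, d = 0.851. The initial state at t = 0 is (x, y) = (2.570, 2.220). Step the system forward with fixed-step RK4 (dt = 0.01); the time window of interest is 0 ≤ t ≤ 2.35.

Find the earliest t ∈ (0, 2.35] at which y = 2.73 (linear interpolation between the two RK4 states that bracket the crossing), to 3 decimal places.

t = 0.239

t=0.000: state=(2.570, 2.220)
step 1 (dt=0.01): k1=(-1.707, 2.351), k2=(-1.722, 2.347), k3=(-1.722, 2.347), k4=(-1.737, 2.343); state += dt/6·(k1+2k2+2k3+k4)
t=0.010: state=(2.553, 2.243)
t=0.020: state=(2.535, 2.267)
t=0.030: state=(2.517, 2.290)
continuing one RK4 step at a time; state shown every 10 steps (Δt=0.1):
t=0.100: state=(2.386, 2.449)
t=0.200: state=(2.181, 2.657)
t=0.230: state=(2.117, 2.714)
next step: t=0.240: state=(2.096, 2.732) — y has crossed 2.73
linear interpolation between t=0.230 (2.71394) and t=0.240 (2.73205) → t≈0.239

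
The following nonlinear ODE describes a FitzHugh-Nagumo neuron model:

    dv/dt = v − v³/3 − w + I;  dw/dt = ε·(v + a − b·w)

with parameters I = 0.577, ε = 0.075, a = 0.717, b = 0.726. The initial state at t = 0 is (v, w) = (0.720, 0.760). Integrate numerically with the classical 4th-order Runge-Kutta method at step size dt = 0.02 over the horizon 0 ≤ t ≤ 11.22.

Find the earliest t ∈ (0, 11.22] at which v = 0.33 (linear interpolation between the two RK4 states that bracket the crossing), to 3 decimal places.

t = 9.717

t=0.000: state=(0.720, 0.760)
step 1 (dt=0.02): k1=(0.413, 0.066), k2=(0.414, 0.067), k3=(0.414, 0.067), k4=(0.415, 0.067); state += dt/6·(k1+2k2+2k3+k4)
t=0.020: state=(0.728, 0.761)
t=0.040: state=(0.737, 0.763)
t=0.060: state=(0.745, 0.764)
continuing one RK4 step at a time; state shown every 25 steps (Δt=0.5):
t=0.500: state=(0.937, 0.797)
t=1.000: state=(1.147, 0.841)
t=1.500: state=(1.306, 0.890)
t=2.000: state=(1.398, 0.943)
t=2.500: state=(1.434, 0.997)
t=3.000: state=(1.435, 1.050)
t=3.500: state=(1.415, 1.101)
t=4.000: state=(1.384, 1.149)
t=4.500: state=(1.345, 1.196)
t=5.000: state=(1.300, 1.239)
t=5.500: state=(1.250, 1.279)
t=6.000: state=(1.196, 1.317)
t=6.500: state=(1.136, 1.351)
t=7.000: state=(1.069, 1.382)
t=7.500: state=(0.992, 1.410)
t=8.000: state=(0.901, 1.433)
t=8.500: state=(0.790, 1.453)
t=9.000: state=(0.645, 1.467)
t=9.500: state=(0.445, 1.474)
t=9.700: state=(0.340, 1.475)
next step: t=9.720: state=(0.328, 1.475) — v has crossed 0.33
linear interpolation between t=9.700 (0.33994) and t=9.720 (0.32841) → t≈9.717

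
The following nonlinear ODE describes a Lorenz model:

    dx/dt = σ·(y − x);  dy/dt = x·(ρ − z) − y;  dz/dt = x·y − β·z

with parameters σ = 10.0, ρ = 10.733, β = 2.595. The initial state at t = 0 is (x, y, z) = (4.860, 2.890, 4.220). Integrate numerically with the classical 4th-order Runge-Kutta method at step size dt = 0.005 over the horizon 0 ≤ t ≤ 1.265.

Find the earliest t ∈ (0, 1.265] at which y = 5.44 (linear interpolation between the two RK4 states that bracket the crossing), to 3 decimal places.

t=0.000: state=(4.860, 2.890, 4.220)
step 1 (dt=0.005): k1=(-19.700, 28.763, 3.095), k2=(-18.488, 28.333, 3.278), k3=(-18.529, 28.352, 3.281), k4=(-17.356, 27.940, 3.460); state += dt/6·(k1+2k2+2k3+k4)
t=0.005: state=(4.767, 3.032, 4.236)
t=0.010: state=(4.686, 3.170, 4.255)
t=0.015: state=(4.616, 3.304, 4.275)
continuing one RK4 step at a time; state shown every 10 steps (Δt=0.05):
t=0.050: state=(4.366, 4.167, 4.462)
t=0.100: state=(4.526, 5.268, 4.899)
t=0.105: state=(4.564, 5.373, 4.956)
next step: t=0.110: state=(4.606, 5.478, 5.016) — y has crossed 5.44
linear interpolation between t=0.105 (5.37343) and t=0.110 (5.47806) → t≈0.108

t = 0.108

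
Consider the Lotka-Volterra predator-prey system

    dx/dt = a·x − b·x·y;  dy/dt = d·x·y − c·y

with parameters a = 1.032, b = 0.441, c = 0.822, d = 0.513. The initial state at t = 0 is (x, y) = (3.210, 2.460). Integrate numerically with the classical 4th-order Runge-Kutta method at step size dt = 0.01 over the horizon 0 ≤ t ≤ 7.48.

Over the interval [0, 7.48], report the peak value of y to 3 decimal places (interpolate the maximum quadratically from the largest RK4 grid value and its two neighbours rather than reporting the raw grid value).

max y = 4.391

t=0.000: state=(3.210, 2.460)
step 1 (dt=0.01): k1=(-0.170, 2.029), k2=(-0.184, 2.036), k3=(-0.184, 2.036), k4=(-0.198, 2.043); state += dt/6·(k1+2k2+2k3+k4)
t=0.010: state=(3.208, 2.480)
t=0.020: state=(3.206, 2.501)
t=0.030: state=(3.204, 2.522)
continuing one RK4 step at a time; state shown every 25 steps (Δt=0.25):
t=0.250: state=(3.076, 3.003)
t=0.500: state=(2.771, 3.564)
t=0.750: state=(2.357, 4.034)
t=1.000: state=(1.921, 4.321)
t=1.250: state=(1.535, 4.387)
t=1.500: state=(1.232, 4.262)
t=1.750: state=(1.010, 4.003)
t=2.000: state=(0.856, 3.672)
t=2.250: state=(0.754, 3.313)
t=2.500: state=(0.690, 2.958)
t=2.750: state=(0.657, 2.625)
t=3.000: state=(0.648, 2.324)
t=3.250: state=(0.659, 2.057)
t=3.500: state=(0.688, 1.826)
t=3.750: state=(0.737, 1.628)
t=4.000: state=(0.804, 1.463)
t=4.250: state=(0.893, 1.328)
t=4.500: state=(1.005, 1.221)
t=4.750: state=(1.142, 1.141)
t=5.000: state=(1.307, 1.086)
t=5.250: state=(1.504, 1.059)
t=5.500: state=(1.732, 1.061)
t=5.750: state=(1.992, 1.096)
t=6.000: state=(2.276, 1.173)
t=6.250: state=(2.571, 1.304)
t=6.500: state=(2.853, 1.503)
t=6.750: state=(3.082, 1.793)
t=7.000: state=(3.206, 2.187)
t=7.250: state=(3.175, 2.687)
t=7.480: state=(2.986, 3.203)
largest grid value and its neighbours: y(1.190)=4.39057, y(1.200)=4.39082, y(1.210)=4.39074
parabola through these three points peaks at t≈1.203 with y≈4.39083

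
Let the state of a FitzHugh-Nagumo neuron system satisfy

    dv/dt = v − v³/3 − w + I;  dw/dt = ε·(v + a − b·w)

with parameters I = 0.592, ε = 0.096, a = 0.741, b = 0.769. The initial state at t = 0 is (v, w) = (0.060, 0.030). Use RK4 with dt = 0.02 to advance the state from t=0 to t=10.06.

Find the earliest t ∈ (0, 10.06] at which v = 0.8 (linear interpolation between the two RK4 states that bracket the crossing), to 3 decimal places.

t=0.000: state=(0.060, 0.030)
step 1 (dt=0.02): k1=(0.622, 0.075), k2=(0.627, 0.075), k3=(0.627, 0.075), k4=(0.633, 0.076); state += dt/6·(k1+2k2+2k3+k4)
t=0.020: state=(0.073, 0.032)
t=0.040: state=(0.085, 0.033)
t=0.060: state=(0.098, 0.035)
continuing one RK4 step at a time; state shown every 25 steps (Δt=0.5):
t=0.500: state=(0.447, 0.075)
t=0.840: state=(0.796, 0.117)
next step: t=0.860: state=(0.819, 0.120) — v has crossed 0.8
linear interpolation between t=0.840 (0.79648) and t=0.860 (0.81859) → t≈0.843

t = 0.843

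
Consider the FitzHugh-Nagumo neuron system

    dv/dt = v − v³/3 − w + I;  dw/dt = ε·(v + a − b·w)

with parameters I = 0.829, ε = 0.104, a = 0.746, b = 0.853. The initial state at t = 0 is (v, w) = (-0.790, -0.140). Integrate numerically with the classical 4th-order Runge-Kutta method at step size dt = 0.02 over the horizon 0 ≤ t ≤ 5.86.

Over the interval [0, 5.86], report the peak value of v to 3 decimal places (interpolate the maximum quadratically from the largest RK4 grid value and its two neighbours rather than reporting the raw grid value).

max v = 1.929

t=0.000: state=(-0.790, -0.140)
step 1 (dt=0.02): k1=(0.343, 0.008), k2=(0.345, 0.008), k3=(0.345, 0.008), k4=(0.346, 0.009); state += dt/6·(k1+2k2+2k3+k4)
t=0.020: state=(-0.783, -0.140)
t=0.040: state=(-0.776, -0.140)
t=0.060: state=(-0.769, -0.139)
continuing one RK4 step at a time; state shown every 10 steps (Δt=0.2):
t=0.200: state=(-0.719, -0.138)
t=0.400: state=(-0.641, -0.134)
t=0.600: state=(-0.554, -0.129)
t=0.800: state=(-0.455, -0.121)
t=1.000: state=(-0.342, -0.112)
t=1.200: state=(-0.209, -0.100)
t=1.400: state=(-0.051, -0.086)
t=1.600: state=(0.139, -0.068)
t=1.800: state=(0.365, -0.047)
t=2.000: state=(0.627, -0.020)
t=2.200: state=(0.917, 0.011)
t=2.400: state=(1.208, 0.049)
t=2.600: state=(1.466, 0.091)
t=2.800: state=(1.664, 0.137)
t=3.000: state=(1.796, 0.186)
t=3.200: state=(1.873, 0.236)
t=3.400: state=(1.912, 0.286)
t=3.600: state=(1.927, 0.336)
t=3.800: state=(1.928, 0.385)
t=4.000: state=(1.921, 0.433)
t=4.200: state=(1.910, 0.481)
t=4.400: state=(1.896, 0.527)
t=4.600: state=(1.881, 0.572)
t=4.800: state=(1.864, 0.616)
t=5.000: state=(1.848, 0.659)
t=5.200: state=(1.831, 0.700)
t=5.400: state=(1.813, 0.741)
t=5.600: state=(1.796, 0.781)
t=5.800: state=(1.779, 0.819)
t=5.860: state=(1.773, 0.830)
largest grid value and its neighbours: v(3.700)=1.92892, v(3.720)=1.92897, v(3.740)=1.92892
parabola through these three points peaks at t≈3.720 with v≈1.92897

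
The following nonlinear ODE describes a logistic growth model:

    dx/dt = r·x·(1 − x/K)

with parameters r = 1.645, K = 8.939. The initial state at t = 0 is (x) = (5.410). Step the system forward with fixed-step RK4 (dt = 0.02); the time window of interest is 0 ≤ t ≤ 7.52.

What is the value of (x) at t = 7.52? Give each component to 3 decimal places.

(x) = (8.939)

t=0.000: state=(5.410)
step 1 (dt=0.02): k1=(3.513), k2=(3.501), k3=(3.501), k4=(3.488); state += dt/6·(k1+2k2+2k3+k4)
t=0.020: state=(5.480)
t=0.040: state=(5.550)
t=0.060: state=(5.618)
continuing one RK4 step at a time; state shown every 25 steps (Δt=0.5):
t=0.500: state=(6.948)
t=1.000: state=(7.939)
t=1.500: state=(8.470)
t=2.000: state=(8.727)
t=2.500: state=(8.845)
t=3.000: state=(8.897)
t=3.500: state=(8.921)
t=4.000: state=(8.931)
t=4.500: state=(8.935)
t=5.000: state=(8.937)
t=5.500: state=(8.938)
t=6.000: state=(8.939)
t=6.500: state=(8.939)
t=7.000: state=(8.939)
t=7.500: state=(8.939)
t=7.520: state=(8.939)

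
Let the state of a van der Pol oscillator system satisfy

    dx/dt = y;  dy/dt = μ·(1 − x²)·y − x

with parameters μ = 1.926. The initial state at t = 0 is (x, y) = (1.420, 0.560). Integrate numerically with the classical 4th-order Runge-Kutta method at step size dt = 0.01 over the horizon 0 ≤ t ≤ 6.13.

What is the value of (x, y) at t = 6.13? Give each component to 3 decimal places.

(x, y) = (1.178, 3.601)

t=0.000: state=(1.420, 0.560)
step 1 (dt=0.01): k1=(0.560, -2.516), k2=(0.547, -2.503), k3=(0.547, -2.503), k4=(0.535, -2.489); state += dt/6·(k1+2k2+2k3+k4)
t=0.010: state=(1.425, 0.535)
t=0.020: state=(1.431, 0.510)
t=0.030: state=(1.436, 0.486)
continuing one RK4 step at a time; state shown every 20 steps (Δt=0.2):
t=0.200: state=(1.486, 0.126)
t=0.400: state=(1.481, -0.159)
t=0.600: state=(1.430, -0.340)
t=0.800: state=(1.348, -0.472)
t=1.000: state=(1.241, -0.593)
t=1.200: state=(1.110, -0.731)
t=1.400: state=(0.946, -0.919)
t=1.600: state=(0.736, -1.205)
t=1.800: state=(0.451, -1.676)
t=2.000: state=(0.044, -2.453)
t=2.200: state=(-0.546, -3.440)
t=2.400: state=(-1.267, -3.445)
t=2.600: state=(-1.798, -1.730)
t=2.800: state=(-1.991, -0.381)
t=3.000: state=(-2.008, 0.118)
t=3.200: state=(-1.966, 0.276)
t=3.400: state=(-1.904, 0.336)
t=3.600: state=(-1.833, 0.370)
t=3.800: state=(-1.756, 0.400)
t=4.000: state=(-1.673, 0.432)
t=4.200: state=(-1.583, 0.471)
t=4.400: state=(-1.484, 0.520)
t=4.600: state=(-1.374, 0.585)
t=4.800: state=(-1.248, 0.674)
t=5.000: state=(-1.102, 0.801)
t=5.200: state=(-0.924, 0.994)
t=5.400: state=(-0.696, 1.306)
t=5.600: state=(-0.387, 1.832)
t=5.800: state=(0.059, 2.690)
t=6.000: state=(0.698, 3.630)
t=6.130: state=(1.178, 3.601)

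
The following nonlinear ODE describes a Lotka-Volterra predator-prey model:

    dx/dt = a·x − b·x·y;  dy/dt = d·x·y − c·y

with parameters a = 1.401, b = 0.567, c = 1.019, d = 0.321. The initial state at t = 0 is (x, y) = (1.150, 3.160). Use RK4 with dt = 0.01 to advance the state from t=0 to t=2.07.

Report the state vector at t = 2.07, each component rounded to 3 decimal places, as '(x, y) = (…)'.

t=0.000: state=(1.150, 3.160)
step 1 (dt=0.01): k1=(-0.449, -2.054), k2=(-0.442, -2.049), k3=(-0.442, -2.049), k4=(-0.434, -2.045); state += dt/6·(k1+2k2+2k3+k4)
t=0.010: state=(1.146, 3.140)
t=0.020: state=(1.141, 3.119)
t=0.030: state=(1.137, 3.099)
continuing one RK4 step at a time; state shown every 10 steps (Δt=0.1):
t=0.100: state=(1.112, 2.959)
t=0.200: state=(1.088, 2.769)
t=0.300: state=(1.075, 2.589)
t=0.400: state=(1.073, 2.420)
t=0.500: state=(1.081, 2.262)
t=0.600: state=(1.099, 2.116)
t=0.700: state=(1.125, 1.980)
t=0.800: state=(1.161, 1.855)
t=0.900: state=(1.207, 1.740)
t=1.000: state=(1.261, 1.635)
t=1.100: state=(1.326, 1.539)
t=1.200: state=(1.402, 1.452)
t=1.300: state=(1.488, 1.374)
t=1.400: state=(1.587, 1.303)
t=1.500: state=(1.699, 1.241)
t=1.600: state=(1.824, 1.186)
t=1.700: state=(1.965, 1.138)
t=1.800: state=(2.122, 1.097)
t=1.900: state=(2.296, 1.064)
t=2.000: state=(2.489, 1.037)
t=2.070: state=(2.635, 1.023)

(x, y) = (2.635, 1.023)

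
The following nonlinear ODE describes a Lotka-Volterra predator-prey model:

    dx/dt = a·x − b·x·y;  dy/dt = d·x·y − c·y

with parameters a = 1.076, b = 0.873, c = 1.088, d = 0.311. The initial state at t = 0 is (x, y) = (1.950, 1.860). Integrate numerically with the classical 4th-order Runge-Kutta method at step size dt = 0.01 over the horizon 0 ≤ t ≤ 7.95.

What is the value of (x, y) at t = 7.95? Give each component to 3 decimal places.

t=0.000: state=(1.950, 1.860)
step 1 (dt=0.01): k1=(-1.068, -0.896), k2=(-1.058, -0.897), k3=(-1.058, -0.897), k4=(-1.047, -0.897); state += dt/6·(k1+2k2+2k3+k4)
t=0.010: state=(1.939, 1.851)
t=0.020: state=(1.929, 1.842)
t=0.030: state=(1.919, 1.833)
continuing one RK4 step at a time; state shown every 50 steps (Δt=0.5):
t=0.500: state=(1.635, 1.419)
t=1.000: state=(1.637, 1.059)
t=1.500: state=(1.873, 0.805)
t=2.000: state=(2.344, 0.646)
t=2.500: state=(3.087, 0.570)
t=3.000: state=(4.129, 0.578)
t=3.500: state=(5.377, 0.702)
t=4.000: state=(6.377, 1.024)
t=4.500: state=(6.192, 1.614)
t=5.000: state=(4.572, 2.188)
t=5.500: state=(2.908, 2.253)
t=6.000: state=(1.996, 1.897)
t=6.500: state=(1.647, 1.454)
t=7.000: state=(1.627, 1.085)
t=7.500: state=(1.845, 0.822)
t=7.950: state=(2.239, 0.669)

(x, y) = (2.239, 0.669)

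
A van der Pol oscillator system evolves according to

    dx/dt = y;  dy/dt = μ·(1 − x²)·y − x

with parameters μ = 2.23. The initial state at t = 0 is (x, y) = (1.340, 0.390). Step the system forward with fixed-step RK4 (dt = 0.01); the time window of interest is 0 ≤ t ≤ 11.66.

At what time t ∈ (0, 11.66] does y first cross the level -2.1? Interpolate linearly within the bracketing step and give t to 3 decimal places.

t = 1.728

t=0.000: state=(1.340, 0.390)
step 1 (dt=0.01): k1=(0.390, -2.032), k2=(0.380, -2.020), k3=(0.380, -2.020), k4=(0.370, -2.008); state += dt/6·(k1+2k2+2k3+k4)
t=0.010: state=(1.344, 0.370)
t=0.020: state=(1.347, 0.350)
t=0.030: state=(1.351, 0.330)
continuing one RK4 step at a time; state shown every 50 steps (Δt=0.5):
t=0.500: state=(1.338, -0.291)
t=1.000: state=(1.103, -0.649)
t=1.500: state=(0.641, -1.327)
t=1.720: state=(0.276, -2.064)
next step: t=1.730: state=(0.255, -2.110) — y has crossed -2.1
linear interpolation between t=1.720 (-2.06391) and t=1.730 (-2.10982) → t≈1.728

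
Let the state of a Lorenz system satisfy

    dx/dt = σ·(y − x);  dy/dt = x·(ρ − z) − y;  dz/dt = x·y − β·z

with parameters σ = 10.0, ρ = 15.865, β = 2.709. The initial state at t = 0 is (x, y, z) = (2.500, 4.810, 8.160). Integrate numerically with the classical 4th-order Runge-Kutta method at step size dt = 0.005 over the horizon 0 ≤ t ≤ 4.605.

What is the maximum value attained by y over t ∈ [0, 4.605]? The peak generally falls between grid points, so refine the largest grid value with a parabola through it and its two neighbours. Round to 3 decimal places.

t=0.000: state=(2.500, 4.810, 8.160)
step 1 (dt=0.005): k1=(23.100, 14.453, -10.080), k2=(22.884, 14.926, -9.642), k3=(22.901, 14.918, -9.645), k4=(22.701, 15.386, -9.204); state += dt/6·(k1+2k2+2k3+k4)
t=0.005: state=(2.614, 4.885, 8.112)
t=0.010: state=(2.727, 4.964, 8.068)
t=0.015: state=(2.838, 5.048, 8.029)
continuing one RK4 step at a time; state shown every 40 steps (Δt=0.2):
t=0.200: state=(7.344, 10.130, 10.870)
t=0.400: state=(9.157, 7.014, 20.394)
t=0.600: state=(3.903, 2.267, 15.544)
t=0.800: state=(3.095, 3.649, 10.375)
t=1.000: state=(5.742, 7.798, 9.937)
t=1.200: state=(9.187, 9.354, 17.591)
t=1.400: state=(5.749, 3.560, 17.527)
t=1.600: state=(3.631, 3.651, 12.315)
t=1.800: state=(5.247, 6.751, 10.620)
t=2.000: state=(8.399, 9.269, 15.678)
t=2.200: state=(6.736, 4.859, 17.892)
t=2.400: state=(4.285, 3.965, 13.572)
t=2.600: state=(5.208, 6.329, 11.493)
t=2.800: state=(7.783, 8.704, 14.887)
t=3.000: state=(7.068, 5.680, 17.544)
t=3.200: state=(4.841, 4.378, 14.289)
t=3.400: state=(5.333, 6.180, 12.251)
t=3.600: state=(7.377, 8.177, 14.626)
t=3.800: state=(7.095, 6.102, 17.041)
t=4.000: state=(5.255, 4.776, 14.663)
t=4.200: state=(5.502, 6.146, 12.853)
t=4.400: state=(7.107, 7.757, 14.575)
t=4.600: state=(7.012, 6.298, 16.577)
t=4.605: state=(6.976, 6.242, 16.572)
largest grid value and its neighbours: y(0.265)=11.16404, y(0.270)=11.16651, y(0.275)=11.15548
parabola through these three points peaks at t≈0.268 with y≈11.16719

max y = 11.167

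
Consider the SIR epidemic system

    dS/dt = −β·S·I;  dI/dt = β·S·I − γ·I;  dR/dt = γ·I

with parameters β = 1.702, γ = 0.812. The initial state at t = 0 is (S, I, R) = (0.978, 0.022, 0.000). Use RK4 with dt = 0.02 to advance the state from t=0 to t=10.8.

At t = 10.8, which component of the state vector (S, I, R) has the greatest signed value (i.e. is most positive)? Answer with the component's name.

largest component: R

t=0.000: state=(0.978, 0.022, 0.000)
step 1 (dt=0.02): k1=(-0.037, 0.019, 0.018), k2=(-0.037, 0.019, 0.018), k3=(-0.037, 0.019, 0.018), k4=(-0.037, 0.019, 0.018); state += dt/6·(k1+2k2+2k3+k4)
t=0.020: state=(0.977, 0.022, 0.000)
t=0.040: state=(0.977, 0.023, 0.001)
t=0.060: state=(0.976, 0.023, 0.001)
continuing one RK4 step at a time; state shown every 25 steps (Δt=0.5):
t=0.500: state=(0.956, 0.033, 0.011)
t=1.000: state=(0.923, 0.050, 0.028)
t=1.500: state=(0.877, 0.071, 0.052)
t=2.000: state=(0.817, 0.097, 0.086)
t=2.500: state=(0.742, 0.126, 0.131)
t=3.000: state=(0.659, 0.153, 0.188)
t=3.500: state=(0.574, 0.172, 0.254)
t=4.000: state=(0.494, 0.180, 0.326)
t=4.500: state=(0.424, 0.177, 0.399)
t=5.000: state=(0.366, 0.165, 0.469)
t=5.500: state=(0.320, 0.147, 0.532)
t=6.000: state=(0.285, 0.127, 0.588)
t=6.500: state=(0.258, 0.106, 0.635)
t=7.000: state=(0.238, 0.088, 0.675)
t=7.500: state=(0.222, 0.071, 0.707)
t=8.000: state=(0.211, 0.057, 0.733)
t=8.500: state=(0.202, 0.045, 0.753)
t=9.000: state=(0.195, 0.036, 0.770)
t=9.500: state=(0.190, 0.028, 0.782)
t=10.000: state=(0.186, 0.022, 0.792)
t=10.500: state=(0.183, 0.017, 0.800)
t=10.800: state=(0.181, 0.015, 0.804)
compare at T: S=0.181, I=0.015, R=0.804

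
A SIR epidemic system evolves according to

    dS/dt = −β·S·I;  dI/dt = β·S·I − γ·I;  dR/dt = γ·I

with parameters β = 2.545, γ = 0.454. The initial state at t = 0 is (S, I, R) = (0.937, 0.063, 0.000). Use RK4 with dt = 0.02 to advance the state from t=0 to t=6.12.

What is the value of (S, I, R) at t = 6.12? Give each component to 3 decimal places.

(S, I, R) = (0.007, 0.125, 0.868)

t=0.000: state=(0.937, 0.063, 0.000)
step 1 (dt=0.02): k1=(-0.150, 0.122, 0.029), k2=(-0.153, 0.124, 0.029), k3=(-0.153, 0.124, 0.029), k4=(-0.156, 0.126, 0.030); state += dt/6·(k1+2k2+2k3+k4)
t=0.020: state=(0.934, 0.065, 0.001)
t=0.040: state=(0.931, 0.068, 0.001)
t=0.060: state=(0.927, 0.071, 0.002)
continuing one RK4 step at a time; state shown every 10 steps (Δt=0.2):
t=0.200: state=(0.901, 0.092, 0.007)
t=0.400: state=(0.852, 0.131, 0.017)
t=0.600: state=(0.787, 0.182, 0.031)
t=0.800: state=(0.707, 0.243, 0.050)
t=1.000: state=(0.614, 0.311, 0.075)
t=1.200: state=(0.515, 0.378, 0.107)
t=1.400: state=(0.418, 0.438, 0.144)
t=1.600: state=(0.331, 0.484, 0.186)
t=1.800: state=(0.256, 0.512, 0.231)
t=2.000: state=(0.197, 0.525, 0.278)
t=2.200: state=(0.151, 0.523, 0.326)
t=2.400: state=(0.116, 0.511, 0.373)
t=2.600: state=(0.090, 0.492, 0.419)
t=2.800: state=(0.070, 0.468, 0.462)
t=3.000: state=(0.056, 0.441, 0.504)
t=3.200: state=(0.045, 0.413, 0.542)
t=3.400: state=(0.037, 0.385, 0.579)
t=3.600: state=(0.030, 0.357, 0.612)
t=3.800: state=(0.025, 0.331, 0.643)
t=4.000: state=(0.022, 0.306, 0.672)
t=4.200: state=(0.019, 0.282, 0.699)
t=4.400: state=(0.016, 0.260, 0.724)
t=4.600: state=(0.014, 0.239, 0.746)
t=4.800: state=(0.013, 0.220, 0.767)
t=5.000: state=(0.011, 0.202, 0.786)
t=5.200: state=(0.010, 0.186, 0.804)
t=5.400: state=(0.009, 0.170, 0.820)
t=5.600: state=(0.009, 0.156, 0.835)
t=5.800: state=(0.008, 0.143, 0.849)
t=6.000: state=(0.008, 0.131, 0.861)
t=6.120: state=(0.007, 0.125, 0.868)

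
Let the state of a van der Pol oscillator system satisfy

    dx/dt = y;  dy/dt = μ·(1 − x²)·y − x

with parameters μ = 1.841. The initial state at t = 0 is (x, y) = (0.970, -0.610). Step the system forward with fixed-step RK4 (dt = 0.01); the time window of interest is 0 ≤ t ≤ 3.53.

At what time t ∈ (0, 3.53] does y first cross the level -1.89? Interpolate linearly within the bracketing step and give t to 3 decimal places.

t=0.000: state=(0.970, -0.610)
step 1 (dt=0.01): k1=(-0.610, -1.036), k2=(-0.615, -1.041), k3=(-0.615, -1.041), k4=(-0.620, -1.045); state += dt/6·(k1+2k2+2k3+k4)
t=0.010: state=(0.964, -0.620)
t=0.020: state=(0.958, -0.631)
t=0.030: state=(0.951, -0.641)
continuing one RK4 step at a time; state shown every 20 steps (Δt=0.2):
t=0.200: state=(0.826, -0.841)
t=0.400: state=(0.628, -1.159)
t=0.600: state=(0.351, -1.642)
t=0.670: state=(0.229, -1.869)
next step: t=0.680: state=(0.210, -1.904) — y has crossed -1.89
linear interpolation between t=0.670 (-1.86862) and t=0.680 (-1.90387) → t≈0.676

t = 0.676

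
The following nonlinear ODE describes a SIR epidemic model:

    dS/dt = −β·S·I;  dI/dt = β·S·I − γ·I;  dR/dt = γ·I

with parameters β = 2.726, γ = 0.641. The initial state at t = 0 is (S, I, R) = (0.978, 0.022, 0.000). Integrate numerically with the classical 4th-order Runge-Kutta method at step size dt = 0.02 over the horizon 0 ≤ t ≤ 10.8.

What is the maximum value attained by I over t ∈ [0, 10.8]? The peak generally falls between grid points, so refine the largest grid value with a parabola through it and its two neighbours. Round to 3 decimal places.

max I = 0.430

t=0.000: state=(0.978, 0.022, 0.000)
step 1 (dt=0.02): k1=(-0.059, 0.045, 0.014), k2=(-0.060, 0.045, 0.014), k3=(-0.060, 0.045, 0.014), k4=(-0.061, 0.046, 0.015); state += dt/6·(k1+2k2+2k3+k4)
t=0.020: state=(0.977, 0.023, 0.000)
t=0.040: state=(0.976, 0.024, 0.001)
t=0.060: state=(0.974, 0.025, 0.001)
continuing one RK4 step at a time; state shown every 25 steps (Δt=0.5):
t=0.500: state=(0.929, 0.059, 0.012)
t=1.000: state=(0.816, 0.142, 0.043)
t=1.500: state=(0.616, 0.275, 0.109)
t=2.000: state=(0.388, 0.395, 0.218)
t=2.500: state=(0.219, 0.429, 0.352)
t=3.000: state=(0.124, 0.391, 0.485)
t=3.500: state=(0.076, 0.324, 0.600)
t=4.000: state=(0.051, 0.256, 0.692)
t=4.500: state=(0.038, 0.197, 0.765)
t=5.000: state=(0.030, 0.150, 0.820)
t=5.500: state=(0.025, 0.113, 0.862)
t=6.000: state=(0.022, 0.085, 0.893)
t=6.500: state=(0.020, 0.063, 0.917)
t=7.000: state=(0.018, 0.047, 0.935)
t=7.500: state=(0.017, 0.035, 0.948)
t=8.000: state=(0.017, 0.026, 0.957)
t=8.500: state=(0.016, 0.019, 0.965)
t=9.000: state=(0.016, 0.014, 0.970)
t=9.500: state=(0.016, 0.011, 0.974)
t=10.000: state=(0.015, 0.008, 0.977)
t=10.500: state=(0.015, 0.006, 0.979)
t=10.800: state=(0.015, 0.005, 0.980)
largest grid value and its neighbours: I(2.420)=0.42965, I(2.440)=0.42970, I(2.460)=0.42963
parabola through these three points peaks at t≈2.438 with I≈0.42970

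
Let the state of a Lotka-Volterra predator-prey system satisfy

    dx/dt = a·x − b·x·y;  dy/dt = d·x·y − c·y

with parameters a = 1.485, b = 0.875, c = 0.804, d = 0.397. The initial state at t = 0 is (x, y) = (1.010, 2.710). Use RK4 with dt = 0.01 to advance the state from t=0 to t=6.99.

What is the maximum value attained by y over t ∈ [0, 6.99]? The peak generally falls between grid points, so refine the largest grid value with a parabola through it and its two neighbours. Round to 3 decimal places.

max y = 3.137

t=0.000: state=(1.010, 2.710)
step 1 (dt=0.01): k1=(-0.895, -1.092), k2=(-0.886, -1.095), k3=(-0.886, -1.095), k4=(-0.878, -1.097); state += dt/6·(k1+2k2+2k3+k4)
t=0.010: state=(1.001, 2.699)
t=0.020: state=(0.992, 2.688)
t=0.030: state=(0.984, 2.677)
continuing one RK4 step at a time; state shown every 25 steps (Δt=0.25):
t=0.250: state=(0.834, 2.427)
t=0.500: state=(0.734, 2.145)
t=0.750: state=(0.685, 1.882)
t=1.000: state=(0.676, 1.646)
t=1.250: state=(0.699, 1.441)
t=1.500: state=(0.754, 1.266)
t=1.750: state=(0.842, 1.121)
t=2.000: state=(0.968, 1.003)
t=2.250: state=(1.139, 0.910)
t=2.500: state=(1.364, 0.842)
t=2.750: state=(1.653, 0.800)
t=3.000: state=(2.016, 0.784)
t=3.250: state=(2.458, 0.800)
t=3.500: state=(2.975, 0.857)
t=3.750: state=(3.537, 0.968)
t=4.000: state=(4.071, 1.156)
t=4.250: state=(4.449, 1.445)
t=4.500: state=(4.506, 1.850)
t=4.750: state=(4.137, 2.332)
t=5.000: state=(3.422, 2.780)
t=5.250: state=(2.607, 3.066)
t=5.500: state=(1.910, 3.134)
t=5.750: state=(1.409, 3.017)
t=6.000: state=(1.081, 2.789)
t=6.250: state=(0.877, 2.512)
t=6.500: state=(0.757, 2.227)
t=6.750: state=(0.695, 1.957)
t=6.990: state=(0.675, 1.722)
largest grid value and its neighbours: y(5.440)=3.13665, y(5.450)=3.13693, y(5.460)=3.13689
parabola through these three points peaks at t≈5.454 with y≈3.13695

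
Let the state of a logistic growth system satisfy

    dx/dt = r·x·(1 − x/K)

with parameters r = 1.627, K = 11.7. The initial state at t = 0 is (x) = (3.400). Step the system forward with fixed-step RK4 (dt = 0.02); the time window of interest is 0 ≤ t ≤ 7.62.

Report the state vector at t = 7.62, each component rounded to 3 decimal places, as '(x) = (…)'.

(x) = (11.700)

t=0.000: state=(3.400)
step 1 (dt=0.02): k1=(3.924), k2=(3.951), k3=(3.951), k4=(3.977); state += dt/6·(k1+2k2+2k3+k4)
t=0.020: state=(3.479)
t=0.040: state=(3.559)
t=0.060: state=(3.640)
continuing one RK4 step at a time; state shown every 25 steps (Δt=0.5):
t=0.500: state=(5.619)
t=1.000: state=(7.907)
t=1.500: state=(9.648)
t=2.000: state=(10.692)
t=2.500: state=(11.231)
t=3.000: state=(11.487)
t=3.500: state=(11.605)
t=4.000: state=(11.658)
t=4.500: state=(11.681)
t=5.000: state=(11.692)
t=5.500: state=(11.696)
t=6.000: state=(11.698)
t=6.500: state=(11.699)
t=7.000: state=(11.700)
t=7.500: state=(11.700)
t=7.620: state=(11.700)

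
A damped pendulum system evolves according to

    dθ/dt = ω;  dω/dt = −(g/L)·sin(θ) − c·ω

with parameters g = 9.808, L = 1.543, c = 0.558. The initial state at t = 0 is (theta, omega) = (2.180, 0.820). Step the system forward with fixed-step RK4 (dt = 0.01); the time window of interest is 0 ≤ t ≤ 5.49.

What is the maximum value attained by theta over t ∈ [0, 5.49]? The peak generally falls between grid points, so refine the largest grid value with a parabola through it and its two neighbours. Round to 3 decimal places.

max theta = 2.242

t=0.000: state=(2.180, 0.820)
step 1 (dt=0.01): k1=(0.820, -5.671), k2=(0.792, -5.640), k3=(0.792, -5.640), k4=(0.764, -5.610); state += dt/6·(k1+2k2+2k3+k4)
t=0.010: state=(2.188, 0.764)
t=0.020: state=(2.195, 0.708)
t=0.030: state=(2.202, 0.653)
continuing one RK4 step at a time; state shown every 20 steps (Δt=0.2):
t=0.200: state=(2.237, -0.220)
t=0.400: state=(2.097, -1.181)
t=0.600: state=(1.763, -2.171)
t=0.800: state=(1.230, -3.128)
t=1.000: state=(0.536, -3.711)
t=1.200: state=(-0.200, -3.504)
t=1.400: state=(-0.814, -2.536)
t=1.600: state=(-1.194, -1.244)
t=1.800: state=(-1.313, 0.038)
t=2.000: state=(-1.188, 1.181)
t=2.200: state=(-0.856, 2.085)
t=2.400: state=(-0.382, 2.560)
t=2.600: state=(0.128, 2.432)
t=2.800: state=(0.554, 1.759)
t=3.000: state=(0.812, 0.799)
t=3.200: state=(0.872, -0.196)
t=3.400: state=(0.743, -1.054)
t=3.600: state=(0.469, -1.633)
t=3.800: state=(0.117, -1.805)
t=4.000: state=(-0.224, -1.542)
t=4.200: state=(-0.478, -0.953)
t=4.400: state=(-0.596, -0.224)
t=4.600: state=(-0.569, 0.473)
t=4.800: state=(-0.418, 1.001)
t=5.000: state=(-0.187, 1.255)
t=5.200: state=(0.063, 1.193)
t=5.400: state=(0.272, 0.859)
t=5.490: state=(0.340, 0.648)
largest grid value and its neighbours: theta(0.150)=2.24221, theta(0.160)=2.24223, theta(0.170)=2.24175
parabola through these three points peaks at t≈0.155 with theta≈2.24228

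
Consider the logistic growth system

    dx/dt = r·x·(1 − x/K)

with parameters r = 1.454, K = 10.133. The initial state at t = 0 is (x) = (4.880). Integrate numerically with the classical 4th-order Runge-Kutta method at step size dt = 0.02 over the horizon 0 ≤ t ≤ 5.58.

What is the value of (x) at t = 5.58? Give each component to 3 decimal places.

(x) = (10.130)

t=0.000: state=(4.880)
step 1 (dt=0.02): k1=(3.678), k2=(3.680), k3=(3.680), k4=(3.682); state += dt/6·(k1+2k2+2k3+k4)
t=0.020: state=(4.954)
t=0.040: state=(5.027)
t=0.060: state=(5.101)
continuing one RK4 step at a time; state shown every 10 steps (Δt=0.2):
t=0.200: state=(5.614)
t=0.400: state=(6.326)
t=0.600: state=(6.989)
t=0.800: state=(7.582)
t=1.000: state=(8.097)
t=1.200: state=(8.529)
t=1.400: state=(8.884)
t=1.600: state=(9.169)
t=1.800: state=(9.395)
t=2.000: state=(9.571)
t=2.200: state=(9.707)
t=2.400: state=(9.811)
t=2.600: state=(9.890)
t=2.800: state=(9.950)
t=3.000: state=(9.996)
t=3.200: state=(10.030)
t=3.400: state=(10.056)
t=3.600: state=(10.075)
t=3.800: state=(10.090)
t=4.000: state=(10.101)
t=4.200: state=(10.109)
t=4.400: state=(10.115)
t=4.600: state=(10.119)
t=4.800: state=(10.123)
t=5.000: state=(10.125)
t=5.200: state=(10.127)
t=5.400: state=(10.129)
t=5.580: state=(10.130)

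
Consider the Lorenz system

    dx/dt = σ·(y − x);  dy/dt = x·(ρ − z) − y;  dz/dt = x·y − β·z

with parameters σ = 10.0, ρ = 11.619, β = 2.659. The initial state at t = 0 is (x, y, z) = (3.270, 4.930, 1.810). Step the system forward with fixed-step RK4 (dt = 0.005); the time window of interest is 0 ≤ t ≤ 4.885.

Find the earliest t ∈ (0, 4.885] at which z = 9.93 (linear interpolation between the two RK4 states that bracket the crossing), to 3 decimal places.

t=0.000: state=(3.270, 4.930, 1.810)
step 1 (dt=0.005): k1=(16.600, 27.145, 11.308), k2=(16.864, 27.391, 11.662), k3=(16.863, 27.394, 11.665), k4=(17.127, 27.640, 12.028); state += dt/6·(k1+2k2+2k3+k4)
t=0.005: state=(3.354, 5.067, 1.868)
t=0.010: state=(3.441, 5.206, 1.930)
t=0.015: state=(3.531, 5.348, 1.996)
continuing one RK4 step at a time; state shown every 40 steps (Δt=0.2):
t=0.200: state=(8.201, 10.741, 8.883)
t=0.215: state=(8.565, 10.861, 9.869)
next step: t=0.220: state=(8.677, 10.875, 10.204) — z has crossed 9.93
linear interpolation between t=0.215 (9.86931) and t=0.220 (10.20442) → t≈0.216

t = 0.216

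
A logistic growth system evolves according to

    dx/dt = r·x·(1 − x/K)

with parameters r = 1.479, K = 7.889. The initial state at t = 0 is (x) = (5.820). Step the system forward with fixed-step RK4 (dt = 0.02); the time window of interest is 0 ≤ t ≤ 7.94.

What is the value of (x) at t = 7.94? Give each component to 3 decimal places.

(x) = (7.889)

t=0.000: state=(5.820)
step 1 (dt=0.02): k1=(2.258), k2=(2.242), k3=(2.242), k4=(2.226); state += dt/6·(k1+2k2+2k3+k4)
t=0.020: state=(5.865)
t=0.040: state=(5.909)
t=0.060: state=(5.953)
continuing one RK4 step at a time; state shown every 25 steps (Δt=0.5):
t=0.500: state=(6.744)
t=1.000: state=(7.298)
t=1.500: state=(7.595)
t=2.000: state=(7.746)
t=2.500: state=(7.820)
t=3.000: state=(7.856)
t=3.500: state=(7.873)
t=4.000: state=(7.881)
t=4.500: state=(7.885)
t=5.000: state=(7.887)
t=5.500: state=(7.888)
t=6.000: state=(7.889)
t=6.500: state=(7.889)
t=7.000: state=(7.889)
t=7.500: state=(7.889)
t=7.940: state=(7.889)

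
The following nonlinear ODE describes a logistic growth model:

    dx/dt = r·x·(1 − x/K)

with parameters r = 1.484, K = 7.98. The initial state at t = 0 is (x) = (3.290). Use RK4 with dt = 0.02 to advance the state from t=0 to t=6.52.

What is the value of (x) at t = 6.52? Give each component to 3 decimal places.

t=0.000: state=(3.290)
step 1 (dt=0.02): k1=(2.869), k2=(2.877), k3=(2.877), k4=(2.884); state += dt/6·(k1+2k2+2k3+k4)
t=0.020: state=(3.348)
t=0.040: state=(3.405)
t=0.060: state=(3.463)
continuing one RK4 step at a time; state shown every 25 steps (Δt=0.5):
t=0.500: state=(4.753)
t=1.000: state=(6.031)
t=1.500: state=(6.916)
t=2.000: state=(7.435)
t=2.500: state=(7.711)
t=3.000: state=(7.850)
t=3.500: state=(7.917)
t=4.000: state=(7.950)
t=4.500: state=(7.966)
t=5.000: state=(7.973)
t=5.500: state=(7.977)
t=6.000: state=(7.978)
t=6.500: state=(7.979)
t=6.520: state=(7.979)

(x) = (7.979)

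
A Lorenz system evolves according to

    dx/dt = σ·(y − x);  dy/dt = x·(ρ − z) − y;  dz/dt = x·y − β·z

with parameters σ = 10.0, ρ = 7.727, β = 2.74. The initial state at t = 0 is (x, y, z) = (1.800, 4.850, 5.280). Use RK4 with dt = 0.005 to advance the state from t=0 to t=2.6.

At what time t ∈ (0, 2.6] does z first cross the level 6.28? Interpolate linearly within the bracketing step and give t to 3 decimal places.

t=0.000: state=(1.800, 4.850, 5.280)
step 1 (dt=0.005): k1=(30.500, -0.445, -5.737), k2=(29.726, -0.231, -5.330), k3=(29.751, -0.238, -5.341), k4=(29.001, -0.028, -4.945); state += dt/6·(k1+2k2+2k3+k4)
t=0.005: state=(1.949, 4.849, 5.253)
t=0.010: state=(2.090, 4.850, 5.230)
t=0.015: state=(2.225, 4.852, 5.211)
continuing one RK4 step at a time; state shown every 20 steps (Δt=0.1):
t=0.100: state=(3.796, 5.097, 5.308)
t=0.200: state=(4.762, 5.463, 6.056)
t=0.220: state=(4.893, 5.505, 6.248)
next step: t=0.225: state=(4.923, 5.513, 6.298) — z has crossed 6.28
linear interpolation between t=0.220 (6.24835) and t=0.225 (6.29761) → t≈0.223

t = 0.223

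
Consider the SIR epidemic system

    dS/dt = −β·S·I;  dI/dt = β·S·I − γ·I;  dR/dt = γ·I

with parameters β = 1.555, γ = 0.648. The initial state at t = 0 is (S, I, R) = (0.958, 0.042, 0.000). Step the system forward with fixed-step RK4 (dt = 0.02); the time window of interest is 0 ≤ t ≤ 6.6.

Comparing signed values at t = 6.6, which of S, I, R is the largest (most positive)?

t=0.000: state=(0.958, 0.042, 0.000)
step 1 (dt=0.02): k1=(-0.063, 0.035, 0.027), k2=(-0.063, 0.036, 0.027), k3=(-0.063, 0.036, 0.027), k4=(-0.064, 0.036, 0.028); state += dt/6·(k1+2k2+2k3+k4)
t=0.020: state=(0.957, 0.043, 0.001)
t=0.040: state=(0.955, 0.043, 0.001)
t=0.060: state=(0.954, 0.044, 0.002)
continuing one RK4 step at a time; state shown every 25 steps (Δt=0.5):
t=0.500: state=(0.920, 0.063, 0.017)
t=1.000: state=(0.867, 0.092, 0.042)
t=1.500: state=(0.797, 0.126, 0.077)
t=2.000: state=(0.711, 0.165, 0.124)
t=2.500: state=(0.617, 0.200, 0.183)
t=3.000: state=(0.523, 0.225, 0.252)
t=3.500: state=(0.437, 0.236, 0.327)
t=4.000: state=(0.364, 0.233, 0.404)
t=4.500: state=(0.305, 0.218, 0.477)
t=5.000: state=(0.260, 0.196, 0.544)
t=5.500: state=(0.225, 0.171, 0.604)
t=6.000: state=(0.199, 0.146, 0.655)
t=6.500: state=(0.179, 0.122, 0.698)
t=6.600: state=(0.176, 0.118, 0.706)
compare at T: S=0.176, I=0.118, R=0.706

largest component: R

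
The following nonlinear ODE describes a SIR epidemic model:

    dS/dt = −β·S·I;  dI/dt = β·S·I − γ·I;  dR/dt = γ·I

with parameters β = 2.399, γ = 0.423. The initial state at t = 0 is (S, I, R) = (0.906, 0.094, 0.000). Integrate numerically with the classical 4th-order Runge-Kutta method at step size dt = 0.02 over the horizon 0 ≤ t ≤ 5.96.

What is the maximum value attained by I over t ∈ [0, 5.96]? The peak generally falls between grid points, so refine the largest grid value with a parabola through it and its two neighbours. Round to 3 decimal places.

t=0.000: state=(0.906, 0.094, 0.000)
step 1 (dt=0.02): k1=(-0.204, 0.165, 0.040), k2=(-0.207, 0.167, 0.040), k3=(-0.207, 0.167, 0.040), k4=(-0.211, 0.169, 0.041); state += dt/6·(k1+2k2+2k3+k4)
t=0.020: state=(0.902, 0.097, 0.001)
t=0.040: state=(0.898, 0.101, 0.002)
t=0.060: state=(0.893, 0.104, 0.003)
continuing one RK4 step at a time; state shown every 10 steps (Δt=0.2):
t=0.200: state=(0.859, 0.132, 0.009)
t=0.400: state=(0.797, 0.180, 0.023)
t=0.600: state=(0.721, 0.239, 0.040)
t=0.800: state=(0.633, 0.304, 0.063)
t=1.000: state=(0.538, 0.370, 0.092)
t=1.200: state=(0.444, 0.430, 0.126)
t=1.400: state=(0.357, 0.479, 0.164)
t=1.600: state=(0.281, 0.512, 0.206)
t=1.800: state=(0.219, 0.531, 0.250)
t=2.000: state=(0.169, 0.535, 0.296)
t=2.200: state=(0.131, 0.528, 0.341)
t=2.400: state=(0.102, 0.513, 0.385)
t=2.600: state=(0.080, 0.492, 0.427)
t=2.800: state=(0.064, 0.468, 0.468)
t=3.000: state=(0.051, 0.442, 0.506)
t=3.200: state=(0.042, 0.416, 0.543)
t=3.400: state=(0.034, 0.389, 0.577)
t=3.600: state=(0.029, 0.363, 0.609)
t=3.800: state=(0.024, 0.338, 0.638)
t=4.000: state=(0.021, 0.314, 0.666)
t=4.200: state=(0.018, 0.291, 0.691)
t=4.400: state=(0.016, 0.269, 0.715)
t=4.600: state=(0.014, 0.249, 0.737)
t=4.800: state=(0.012, 0.230, 0.757)
t=5.000: state=(0.011, 0.213, 0.776)
t=5.200: state=(0.010, 0.197, 0.793)
t=5.400: state=(0.009, 0.182, 0.809)
t=5.600: state=(0.008, 0.168, 0.824)
t=5.800: state=(0.008, 0.155, 0.838)
t=5.960: state=(0.007, 0.145, 0.848)
largest grid value and its neighbours: I(1.940)=0.53496, I(1.960)=0.53507, I(1.980)=0.53507
parabola through these three points peaks at t≈1.969 with I≈0.53508

max I = 0.535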